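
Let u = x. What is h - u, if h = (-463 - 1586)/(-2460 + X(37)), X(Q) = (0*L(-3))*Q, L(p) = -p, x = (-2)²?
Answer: -2597/820 ≈ -3.1671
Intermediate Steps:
x = 4
X(Q) = 0 (X(Q) = (0*(-1*(-3)))*Q = (0*3)*Q = 0*Q = 0)
u = 4
h = 683/820 (h = (-463 - 1586)/(-2460 + 0) = -2049/(-2460) = -2049*(-1/2460) = 683/820 ≈ 0.83293)
h - u = 683/820 - 1*4 = 683/820 - 4 = -2597/820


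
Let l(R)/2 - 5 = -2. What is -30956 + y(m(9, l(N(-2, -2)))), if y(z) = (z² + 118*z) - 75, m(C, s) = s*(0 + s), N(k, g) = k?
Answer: -25487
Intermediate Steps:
l(R) = 6 (l(R) = 10 + 2*(-2) = 10 - 4 = 6)
m(C, s) = s² (m(C, s) = s*s = s²)
y(z) = -75 + z² + 118*z
-30956 + y(m(9, l(N(-2, -2)))) = -30956 + (-75 + (6²)² + 118*6²) = -30956 + (-75 + 36² + 118*36) = -30956 + (-75 + 1296 + 4248) = -30956 + 5469 = -25487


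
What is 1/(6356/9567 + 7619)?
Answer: 9567/72897329 ≈ 0.00013124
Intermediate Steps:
1/(6356/9567 + 7619) = 1/(72897329/9567) = 9567/72897329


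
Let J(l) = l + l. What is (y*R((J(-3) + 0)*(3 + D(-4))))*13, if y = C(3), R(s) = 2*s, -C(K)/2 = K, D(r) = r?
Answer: -936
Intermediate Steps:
C(K) = -2*K
J(l) = 2*l
y = -6 (y = -2*3 = -6)
(y*R((J(-3) + 0)*(3 + D(-4))))*13 = -12*(2*(-3) + 0)*(3 - 4)*13 = -12*(-6 + 0)*(-1)*13 = -12*(-6*(-1))*13 = -12*6*13 = -6*12*13 = -72*13 = -936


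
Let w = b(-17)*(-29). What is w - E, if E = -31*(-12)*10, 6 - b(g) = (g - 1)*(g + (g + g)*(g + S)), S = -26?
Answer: -758184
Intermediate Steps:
b(g) = 6 - (-1 + g)*(g + 2*g*(-26 + g)) (b(g) = 6 - (g - 1)*(g + (g + g)*(g - 26)) = 6 - (-1 + g)*(g + (2*g)*(-26 + g)) = 6 - (-1 + g)*(g + 2*g*(-26 + g)))
w = -754464 (w = (6 - 51*(-17) - 2*(-17)**3 + 53*(-17)**2)*(-29) = (6 + 867 - 2*(-4913) + 53*289)*(-29) = (6 + 867 + 9826 + 15317)*(-29) = 26016*(-29) = -754464)
E = 3720 (E = 372*10 = 3720)
w - E = -754464 - 1*3720 = -754464 - 3720 = -758184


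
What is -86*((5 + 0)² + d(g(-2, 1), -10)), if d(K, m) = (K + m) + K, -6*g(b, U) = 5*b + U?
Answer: -1548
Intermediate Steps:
g(b, U) = -5*b/6 - U/6 (g(b, U) = -(5*b + U)/6 = -(U + 5*b)/6 = -5*b/6 - U/6)
d(K, m) = m + 2*K
-86*((5 + 0)² + d(g(-2, 1), -10)) = -86*((5 + 0)² + (-10 + 2*(-⅚*(-2) - ⅙*1))) = -86*(5² + (-10 + 2*(5/3 - ⅙))) = -86*(25 + (-10 + 2*(3/2))) = -86*(25 + (-10 + 3)) = -86*(25 - 7) = -86*18 = -1548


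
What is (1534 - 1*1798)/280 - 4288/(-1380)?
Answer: 5227/2415 ≈ 2.1644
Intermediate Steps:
(1534 - 1*1798)/280 - 4288/(-1380) = (1534 - 1798)*(1/280) - 4288*(-1/1380) = -264*1/280 + 1072/345 = -33/35 + 1072/345 = 5227/2415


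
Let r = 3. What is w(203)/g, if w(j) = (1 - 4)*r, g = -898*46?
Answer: 9/41308 ≈ 0.00021788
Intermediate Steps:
g = -41308
w(j) = -9 (w(j) = (1 - 4)*3 = -3*3 = -9)
w(203)/g = -9/(-41308) = -9*(-1/41308) = 9/41308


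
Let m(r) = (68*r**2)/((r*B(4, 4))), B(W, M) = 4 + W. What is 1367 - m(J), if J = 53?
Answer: 1833/2 ≈ 916.50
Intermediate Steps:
m(r) = 17*r/2 (m(r) = (68*r**2)/((r*(4 + 4))) = (68*r**2)/((r*8)) = (68*r**2)/((8*r)) = (68*r**2)*(1/(8*r)) = 17*r/2)
1367 - m(J) = 1367 - 17*53/2 = 1367 - 1*901/2 = 1367 - 901/2 = 1833/2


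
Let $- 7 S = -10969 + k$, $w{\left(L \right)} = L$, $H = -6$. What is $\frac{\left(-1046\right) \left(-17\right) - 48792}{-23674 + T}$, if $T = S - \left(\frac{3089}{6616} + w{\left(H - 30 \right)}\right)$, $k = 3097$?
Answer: $\frac{1436135120}{1042663527} \approx 1.3774$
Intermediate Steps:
$S = \frac{7872}{7}$ ($S = - \frac{-10969 + 3097}{7} = \left(- \frac{1}{7}\right) \left(-7872\right) = \frac{7872}{7} \approx 1124.6$)
$T = \frac{53726761}{46312}$ ($T = \frac{7872}{7} + \left(\frac{3089}{-6616} - \left(-6 - 30\right)\right) = \frac{7872}{7} + \left(3089 \left(- \frac{1}{6616}\right) - -36\right) = \frac{7872}{7} + \left(- \frac{3089}{6616} + 36\right) = \frac{7872}{7} + \frac{235087}{6616} = \frac{53726761}{46312} \approx 1160.1$)
$\frac{\left(-1046\right) \left(-17\right) - 48792}{-23674 + T} = \frac{\left(-1046\right) \left(-17\right) - 48792}{-23674 + \frac{53726761}{46312}} = \frac{17782 - 48792}{- \frac{1042663527}{46312}} = \left(-31010\right) \left(- \frac{46312}{1042663527}\right) = \frac{1436135120}{1042663527}$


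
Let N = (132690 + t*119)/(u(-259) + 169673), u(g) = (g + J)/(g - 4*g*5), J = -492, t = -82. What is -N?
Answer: -302474186/417480041 ≈ -0.72452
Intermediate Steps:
u(g) = -(-492 + g)/(19*g) (u(g) = (g - 492)/(g - 4*g*5) = (-492 + g)/(g - 20*g) = (-492 + g)/((-19*g)) = (-492 + g)*(-1/(19*g)) = -(-492 + g)/(19*g))
N = 302474186/417480041 (N = (132690 - 82*119)/((1/19)*(492 - 1*(-259))/(-259) + 169673) = (132690 - 9758)/((1/19)*(-1/259)*(492 + 259) + 169673) = 122932/((1/19)*(-1/259)*751 + 169673) = 122932/(-751/4921 + 169673) = 122932/(834960082/4921) = 122932*(4921/834960082) = 302474186/417480041 ≈ 0.72452)
-N = -1*302474186/417480041 = -302474186/417480041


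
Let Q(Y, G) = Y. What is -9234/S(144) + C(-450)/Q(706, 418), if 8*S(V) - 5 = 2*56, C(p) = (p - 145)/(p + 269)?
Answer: -1048859753/1661218 ≈ -631.38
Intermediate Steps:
C(p) = (-145 + p)/(269 + p)
S(V) = 117/8 (S(V) = 5/8 + (2*56)/8 = 5/8 + (⅛)*112 = 5/8 + 14 = 117/8)
-9234/S(144) + C(-450)/Q(706, 418) = -9234/117/8 + ((-145 - 450)/(269 - 450))/706 = -9234*8/117 + (-595/(-181))*(1/706) = -8208/13 - 1/181*(-595)*(1/706) = -8208/13 + (595/181)*(1/706) = -8208/13 + 595/127786 = -1048859753/1661218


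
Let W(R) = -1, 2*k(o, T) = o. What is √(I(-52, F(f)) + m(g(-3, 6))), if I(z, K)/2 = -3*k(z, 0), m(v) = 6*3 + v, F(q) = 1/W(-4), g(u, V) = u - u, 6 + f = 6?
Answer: √174 ≈ 13.191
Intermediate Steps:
f = 0 (f = -6 + 6 = 0)
k(o, T) = o/2
g(u, V) = 0
F(q) = -1 (F(q) = 1/(-1) = -1)
m(v) = 18 + v
I(z, K) = -3*z (I(z, K) = 2*(-3*z/2) = -3*z)
√(I(-52, F(f)) + m(g(-3, 6))) = √(-3*(-52) + (18 + 0)) = √(156 + 18) = √174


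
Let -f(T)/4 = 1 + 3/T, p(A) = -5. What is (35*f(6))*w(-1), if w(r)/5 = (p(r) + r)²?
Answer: -37800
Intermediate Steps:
f(T) = -4 - 12/T (f(T) = -4*(1 + 3/T) = -4 - 12/T)
w(r) = 5*(-5 + r)²
(35*f(6))*w(-1) = (35*(-4 - 12/6))*(5*(-5 - 1)²) = (35*(-4 - 12*⅙))*(5*(-6)²) = (35*(-4 - 2))*(5*36) = (35*(-6))*180 = -210*180 = -37800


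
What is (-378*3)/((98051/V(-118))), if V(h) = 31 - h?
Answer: -168966/98051 ≈ -1.7232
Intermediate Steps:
(-378*3)/((98051/V(-118))) = (-378*3)/((98051/(31 - 1*(-118)))) = -1134/(98051/(31 + 118)) = -1134/(98051/149) = -1134/(98051*(1/149)) = -1134/98051/149 = -1134*149/98051 = -168966/98051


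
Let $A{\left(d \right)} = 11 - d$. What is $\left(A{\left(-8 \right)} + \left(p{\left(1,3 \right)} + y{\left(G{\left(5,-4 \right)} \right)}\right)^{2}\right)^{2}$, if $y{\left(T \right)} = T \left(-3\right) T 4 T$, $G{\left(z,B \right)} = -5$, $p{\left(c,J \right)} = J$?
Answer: $5103207504784$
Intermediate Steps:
$y{\left(T \right)} = - 12 T^{3}$ ($y{\left(T \right)} = - 3 T 4 T T = - 3 T 4 T^{2} = - 12 T^{3}$)
$\left(A{\left(-8 \right)} + \left(p{\left(1,3 \right)} + y{\left(G{\left(5,-4 \right)} \right)}\right)^{2}\right)^{2} = \left(\left(11 - -8\right) + \left(3 - 12 \left(-5\right)^{3}\right)^{2}\right)^{2} = \left(\left(11 + 8\right) + \left(3 - -1500\right)^{2}\right)^{2} = \left(19 + \left(3 + 1500\right)^{2}\right)^{2} = \left(19 + 1503^{2}\right)^{2} = \left(19 + 2259009\right)^{2} = 2259028^{2} = 5103207504784$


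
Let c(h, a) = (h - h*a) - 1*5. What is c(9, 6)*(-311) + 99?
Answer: 15649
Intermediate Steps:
c(h, a) = -5 + h - a*h (c(h, a) = (h - a*h) - 5 = -5 + h - a*h)
c(9, 6)*(-311) + 99 = (-5 + 9 - 1*6*9)*(-311) + 99 = (-5 + 9 - 54)*(-311) + 99 = -50*(-311) + 99 = 15550 + 99 = 15649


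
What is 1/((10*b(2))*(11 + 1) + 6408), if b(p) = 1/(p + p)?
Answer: 1/6438 ≈ 0.00015533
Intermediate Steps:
b(p) = 1/(2*p)
1/((10*b(2))*(11 + 1) + 6408) = 1/((10*((½)/2))*(11 + 1) + 6408) = 1/((10*((½)*(½)))*12 + 6408) = 1/((10*(¼))*12 + 6408) = 1/((5/2)*12 + 6408) = 1/(30 + 6408) = 1/6438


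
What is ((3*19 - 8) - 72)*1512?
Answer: -34776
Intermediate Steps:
((3*19 - 8) - 72)*1512 = ((57 - 8) - 72)*1512 = (49 - 72)*1512 = -23*1512 = -34776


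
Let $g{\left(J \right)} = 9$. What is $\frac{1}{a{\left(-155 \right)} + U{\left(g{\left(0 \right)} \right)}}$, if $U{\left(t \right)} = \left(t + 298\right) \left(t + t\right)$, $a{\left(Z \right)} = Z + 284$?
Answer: $\frac{1}{5655} \approx 0.00017683$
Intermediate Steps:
$a{\left(Z \right)} = 284 + Z$
$U{\left(t \right)} = 2 t \left(298 + t\right)$ ($U{\left(t \right)} = \left(298 + t\right) 2 t = 2 t \left(298 + t\right)$)
$\frac{1}{a{\left(-155 \right)} + U{\left(g{\left(0 \right)} \right)}} = \frac{1}{\left(284 - 155\right) + 2 \cdot 9 \left(298 + 9\right)} = \frac{1}{129 + 2 \cdot 9 \cdot 307} = \frac{1}{129 + 5526} = \frac{1}{5655}$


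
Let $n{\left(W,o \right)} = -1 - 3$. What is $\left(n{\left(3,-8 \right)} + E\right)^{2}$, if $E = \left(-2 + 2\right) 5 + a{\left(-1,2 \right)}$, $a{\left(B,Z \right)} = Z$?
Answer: $4$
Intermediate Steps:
$E = 2$ ($E = \left(-2 + 2\right) 5 + 2 = 0 \cdot 5 + 2 = 0 + 2 = 2$)
$n{\left(W,o \right)} = -4$
$\left(n{\left(3,-8 \right)} + E\right)^{2} = \left(-4 + 2\right)^{2} = \left(-2\right)^{2} = 4$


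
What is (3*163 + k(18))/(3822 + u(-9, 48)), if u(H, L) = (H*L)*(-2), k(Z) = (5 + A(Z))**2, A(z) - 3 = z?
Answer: 1165/4686 ≈ 0.24861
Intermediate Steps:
A(z) = 3 + z
k(Z) = (8 + Z)**2 (k(Z) = (5 + (3 + Z))**2 = (8 + Z)**2)
u(H, L) = -2*H*L
(3*163 + k(18))/(3822 + u(-9, 48)) = (3*163 + (8 + 18)**2)/(3822 - 2*(-9)*48) = (489 + 26**2)/(3822 + 864) = (489 + 676)/4686 = 1165*(1/4686) = 1165/4686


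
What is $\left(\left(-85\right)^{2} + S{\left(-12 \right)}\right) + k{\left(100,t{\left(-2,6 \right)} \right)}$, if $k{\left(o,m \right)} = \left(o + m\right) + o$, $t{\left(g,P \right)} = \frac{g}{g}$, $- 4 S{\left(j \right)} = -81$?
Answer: $\frac{29785}{4} \approx 7446.3$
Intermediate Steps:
$S{\left(j \right)} = \frac{81}{4}$ ($S{\left(j \right)} = \left(- \frac{1}{4}\right) \left(-81\right) = \frac{81}{4}$)
$t{\left(g,P \right)} = 1$
$k{\left(o,m \right)} = m + 2 o$ ($k{\left(o,m \right)} = \left(m + o\right) + o = m + 2 o$)
$\left(\left(-85\right)^{2} + S{\left(-12 \right)}\right) + k{\left(100,t{\left(-2,6 \right)} \right)} = \left(\left(-85\right)^{2} + \frac{81}{4}\right) + \left(1 + 2 \cdot 100\right) = \left(7225 + \frac{81}{4}\right) + \left(1 + 200\right) = \frac{28981}{4} + 201 = \frac{29785}{4}$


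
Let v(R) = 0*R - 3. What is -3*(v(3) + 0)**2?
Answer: -27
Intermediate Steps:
v(R) = -3 (v(R) = 0 - 3 = -3)
-3*(v(3) + 0)**2 = -3*(-3 + 0)**2 = -3*(-3)**2 = -3*9 = -27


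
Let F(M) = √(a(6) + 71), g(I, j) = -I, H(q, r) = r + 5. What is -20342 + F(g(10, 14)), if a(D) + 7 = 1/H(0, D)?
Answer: -20342 + √7755/11 ≈ -20334.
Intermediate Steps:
H(q, r) = 5 + r
a(D) = -7 + 1/(5 + D)
F(M) = √7755/11 (F(M) = √((-34 - 7*6)/(5 + 6) + 71) = √((-34 - 42)/11 + 71) = √((1/11)*(-76) + 71) = √(-76/11 + 71) = √(705/11) = √7755/11)
-20342 + F(g(10, 14)) = -20342 + √7755/11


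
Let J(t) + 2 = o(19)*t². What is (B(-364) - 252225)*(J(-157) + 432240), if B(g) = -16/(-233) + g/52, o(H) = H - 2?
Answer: -50029230720840/233 ≈ -2.1472e+11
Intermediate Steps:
o(H) = -2 + H
B(g) = 16/233 + g/52 (B(g) = -16*(-1/233) + g*(1/52) = 16/233 + g/52)
J(t) = -2 + 17*t² (J(t) = -2 + (-2 + 19)*t² = -2 + 17*t²)
(B(-364) - 252225)*(J(-157) + 432240) = ((16/233 + (1/52)*(-364)) - 252225)*((-2 + 17*(-157)²) + 432240) = ((16/233 - 7) - 252225)*((-2 + 17*24649) + 432240) = (-1615/233 - 252225)*((-2 + 419033) + 432240) = -58770040*(419031 + 432240)/233 = -58770040/233*851271 = -50029230720840/233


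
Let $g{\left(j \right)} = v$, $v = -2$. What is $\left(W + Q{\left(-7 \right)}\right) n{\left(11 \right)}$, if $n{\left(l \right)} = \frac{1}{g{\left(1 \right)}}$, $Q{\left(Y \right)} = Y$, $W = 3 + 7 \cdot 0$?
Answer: $2$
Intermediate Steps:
$W = 3$ ($W = 3 + 0 = 3$)
$g{\left(j \right)} = -2$
$n{\left(l \right)} = - \frac{1}{2}$ ($n{\left(l \right)} = \frac{1}{-2} = - \frac{1}{2}$)
$\left(W + Q{\left(-7 \right)}\right) n{\left(11 \right)} = \left(3 - 7\right) \left(- \frac{1}{2}\right) = \left(-4\right) \left(- \frac{1}{2}\right) = 2$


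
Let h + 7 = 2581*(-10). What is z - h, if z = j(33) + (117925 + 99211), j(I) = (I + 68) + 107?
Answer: 243161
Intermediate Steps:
j(I) = 175 + I (j(I) = (68 + I) + 107 = 175 + I)
h = -25817 (h = -7 + 2581*(-10) = -7 - 25810 = -25817)
z = 217344 (z = (175 + 33) + (117925 + 99211) = 208 + 217136 = 217344)
z - h = 217344 - 1*(-25817) = 217344 + 25817 = 243161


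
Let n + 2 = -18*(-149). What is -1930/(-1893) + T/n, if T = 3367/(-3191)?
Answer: 16498754669/16188708840 ≈ 1.0192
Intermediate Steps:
n = 2680 (n = -2 - 18*(-149) = -2 + 2682 = 2680)
T = -3367/3191 (T = 3367*(-1/3191) = -3367/3191 ≈ -1.0552)
-1930/(-1893) + T/n = -1930/(-1893) - 3367/3191/2680 = -1930*(-1/1893) - 3367/3191*1/2680 = 1930/1893 - 3367/8551880 = 16498754669/16188708840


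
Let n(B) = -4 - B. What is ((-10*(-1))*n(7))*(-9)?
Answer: 990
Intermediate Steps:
((-10*(-1))*n(7))*(-9) = ((-10*(-1))*(-4 - 1*7))*(-9) = (10*(-4 - 7))*(-9) = (10*(-11))*(-9) = -110*(-9) = 990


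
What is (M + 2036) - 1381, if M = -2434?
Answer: -1779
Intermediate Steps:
(M + 2036) - 1381 = (-2434 + 2036) - 1381 = -398 - 1381 = -1779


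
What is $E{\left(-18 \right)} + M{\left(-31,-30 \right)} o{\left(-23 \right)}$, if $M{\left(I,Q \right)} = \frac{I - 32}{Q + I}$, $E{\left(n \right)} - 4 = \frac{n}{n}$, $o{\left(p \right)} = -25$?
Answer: $- \frac{1270}{61} \approx -20.82$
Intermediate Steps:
$E{\left(n \right)} = 5$ ($E{\left(n \right)} = 4 + \frac{n}{n} = 4 + 1 = 5$)
$M{\left(I,Q \right)} = \frac{-32 + I}{I + Q}$
$E{\left(-18 \right)} + M{\left(-31,-30 \right)} o{\left(-23 \right)} = 5 + \frac{-32 - 31}{-31 - 30} \left(-25\right) = 5 + \frac{1}{-61} \left(-63\right) \left(-25\right) = 5 + \left(- \frac{1}{61}\right) \left(-63\right) \left(-25\right) = 5 + \frac{63}{61} \left(-25\right) = 5 - \frac{1575}{61} = - \frac{1270}{61}$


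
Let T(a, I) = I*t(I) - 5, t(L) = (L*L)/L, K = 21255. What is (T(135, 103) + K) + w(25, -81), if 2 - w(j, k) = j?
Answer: 31836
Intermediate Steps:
t(L) = L (t(L) = L²/L = L)
w(j, k) = 2 - j
T(a, I) = -5 + I² (T(a, I) = I*I - 5 = I² - 5 = -5 + I²)
(T(135, 103) + K) + w(25, -81) = ((-5 + 103²) + 21255) + (2 - 1*25) = ((-5 + 10609) + 21255) + (2 - 25) = (10604 + 21255) - 23 = 31859 - 23 = 31836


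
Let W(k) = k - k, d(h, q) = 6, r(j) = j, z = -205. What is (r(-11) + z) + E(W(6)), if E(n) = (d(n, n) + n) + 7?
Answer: -203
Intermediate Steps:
W(k) = 0
E(n) = 13 + n (E(n) = (6 + n) + 7 = 13 + n)
(r(-11) + z) + E(W(6)) = (-11 - 205) + (13 + 0) = -216 + 13 = -203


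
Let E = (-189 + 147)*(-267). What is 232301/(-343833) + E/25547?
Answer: -2078850385/8783901651 ≈ -0.23667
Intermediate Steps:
E = 11214 (E = -42*(-267) = 11214)
232301/(-343833) + E/25547 = 232301/(-343833) + 11214/25547 = 232301*(-1/343833) + 11214*(1/25547) = -232301/343833 + 11214/25547 = -2078850385/8783901651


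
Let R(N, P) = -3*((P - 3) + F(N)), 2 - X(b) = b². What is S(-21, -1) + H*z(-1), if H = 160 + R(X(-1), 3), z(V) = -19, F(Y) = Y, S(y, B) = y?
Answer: -3004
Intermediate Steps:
X(b) = 2 - b²
R(N, P) = 9 - 3*N - 3*P (R(N, P) = -3*((P - 3) + N) = -3*((-3 + P) + N) = -3*(-3 + N + P) = 9 - 3*N - 3*P)
H = 157 (H = 160 + (9 - 3*(2 - 1*(-1)²) - 3*3) = 160 + (9 - 3*(2 - 1*1) - 9) = 160 + (9 - 3*(2 - 1) - 9) = 160 + (9 - 3*1 - 9) = 160 + (9 - 3 - 9) = 160 - 3 = 157)
S(-21, -1) + H*z(-1) = -21 + 157*(-19) = -21 - 2983 = -3004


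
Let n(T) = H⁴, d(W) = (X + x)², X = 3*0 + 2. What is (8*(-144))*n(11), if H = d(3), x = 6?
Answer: -19327352832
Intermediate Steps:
X = 2 (X = 0 + 2 = 2)
d(W) = 64 (d(W) = (2 + 6)² = 8² = 64)
H = 64
n(T) = 16777216 (n(T) = 64⁴ = 16777216)
(8*(-144))*n(11) = (8*(-144))*16777216 = -1152*16777216 = -19327352832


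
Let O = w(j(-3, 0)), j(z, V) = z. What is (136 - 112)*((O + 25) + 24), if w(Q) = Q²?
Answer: 1392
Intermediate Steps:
O = 9 (O = (-3)² = 9)
(136 - 112)*((O + 25) + 24) = (136 - 112)*((9 + 25) + 24) = 24*(34 + 24) = 24*58 = 1392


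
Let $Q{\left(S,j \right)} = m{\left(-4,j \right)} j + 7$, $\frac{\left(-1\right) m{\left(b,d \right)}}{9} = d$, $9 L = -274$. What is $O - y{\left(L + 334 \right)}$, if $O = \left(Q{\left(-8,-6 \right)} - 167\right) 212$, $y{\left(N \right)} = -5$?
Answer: $-102603$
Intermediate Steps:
$L = - \frac{274}{9}$ ($L = \frac{1}{9} \left(-274\right) = - \frac{274}{9} \approx -30.444$)
$m{\left(b,d \right)} = - 9 d$
$Q{\left(S,j \right)} = 7 - 9 j^{2}$ ($Q{\left(S,j \right)} = - 9 j j + 7 = - 9 j^{2} + 7 = 7 - 9 j^{2}$)
$O = -102608$ ($O = \left(\left(7 - 9 \left(-6\right)^{2}\right) - 167\right) 212 = \left(\left(7 - 324\right) - 167\right) 212 = \left(-317 - 167\right) 212 = \left(-484\right) 212 = -102608$)
$O - y{\left(L + 334 \right)} = -102608 - -5 = -102608 + 5 = -102603$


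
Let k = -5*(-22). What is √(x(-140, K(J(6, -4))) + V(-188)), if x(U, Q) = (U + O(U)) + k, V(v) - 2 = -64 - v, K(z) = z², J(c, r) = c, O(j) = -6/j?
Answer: 9*√5810/70 ≈ 9.8001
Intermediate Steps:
k = 110
V(v) = -62 - v (V(v) = 2 + (-64 - v) = -62 - v)
x(U, Q) = 110 + U - 6/U (x(U, Q) = (U - 6/U) + 110 = 110 + U - 6/U)
√(x(-140, K(J(6, -4))) + V(-188)) = √((110 - 140 - 6/(-140)) + (-62 - 1*(-188))) = √((110 - 140 - 6*(-1/140)) + (-62 + 188)) = √((110 - 140 + 3/70) + 126) = √(-2097/70 + 126) = √(6723/70) = 9*√5810/70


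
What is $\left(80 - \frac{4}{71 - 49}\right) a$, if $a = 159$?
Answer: $\frac{139602}{11} \approx 12691.0$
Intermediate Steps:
$\left(80 - \frac{4}{71 - 49}\right) a = \left(80 - \frac{4}{71 - 49}\right) 159 = \left(80 - \frac{4}{22}\right) 159 = \left(80 - \frac{2}{11}\right) 159 = \frac{878}{11} \cdot 159 = \frac{139602}{11}$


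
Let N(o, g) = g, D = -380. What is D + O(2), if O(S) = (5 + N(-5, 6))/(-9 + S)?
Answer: -2671/7 ≈ -381.57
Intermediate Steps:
O(S) = 11/(-9 + S) (O(S) = (5 + 6)/(-9 + S) = 11/(-9 + S))
D + O(2) = -380 + 11/(-9 + 2) = -380 + 11/(-7) = -380 + 11*(-1/7) = -380 - 11/7 = -2671/7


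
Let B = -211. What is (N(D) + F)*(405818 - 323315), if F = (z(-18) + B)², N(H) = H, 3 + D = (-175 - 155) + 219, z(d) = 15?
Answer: 3160029906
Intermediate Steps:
D = -114 (D = -3 + ((-175 - 155) + 219) = -3 + (-330 + 219) = -3 - 111 = -114)
F = 38416 (F = (15 - 211)² = (-196)² = 38416)
(N(D) + F)*(405818 - 323315) = (-114 + 38416)*(405818 - 323315) = 38302*82503 = 3160029906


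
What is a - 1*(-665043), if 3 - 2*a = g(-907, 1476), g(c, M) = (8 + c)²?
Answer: 260944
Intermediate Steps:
a = -404099 (a = 3/2 - (8 - 907)²/2 = 3/2 - ½*(-899)² = 3/2 - ½*808201 = 3/2 - 808201/2 = -404099)
a - 1*(-665043) = -404099 - 1*(-665043) = -404099 + 665043 = 260944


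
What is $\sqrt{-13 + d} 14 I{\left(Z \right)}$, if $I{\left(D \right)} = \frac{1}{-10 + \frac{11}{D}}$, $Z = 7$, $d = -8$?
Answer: $- \frac{98 i \sqrt{21}}{59} \approx - 7.6117 i$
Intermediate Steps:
$\sqrt{-13 + d} 14 I{\left(Z \right)} = \sqrt{-13 - 8} \cdot 14 \left(\left(-1\right) 7 \frac{1}{-11 + 10 \cdot 7}\right) = \sqrt{-21} \cdot 14 \left(\left(-1\right) 7 \frac{1}{-11 + 70}\right) = i \sqrt{21} \cdot 14 \left(\left(-1\right) 7 \cdot \frac{1}{59}\right) = 14 i \sqrt{21} \left(\left(-1\right) 7 \cdot \frac{1}{59}\right) = 14 i \sqrt{21} \left(- \frac{7}{59}\right) = - \frac{98 i \sqrt{21}}{59}$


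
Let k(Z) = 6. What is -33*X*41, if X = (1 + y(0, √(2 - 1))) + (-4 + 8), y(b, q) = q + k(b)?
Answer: -16236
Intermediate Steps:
y(b, q) = 6 + q (y(b, q) = q + 6 = 6 + q)
X = 12 (X = (1 + (6 + √(2 - 1))) + (-4 + 8) = (1 + (6 + √1)) + 4 = (1 + (6 + 1)) + 4 = (1 + 7) + 4 = 8 + 4 = 12)
-33*X*41 = -33*12*41 = -396*41 = -1*16236 = -16236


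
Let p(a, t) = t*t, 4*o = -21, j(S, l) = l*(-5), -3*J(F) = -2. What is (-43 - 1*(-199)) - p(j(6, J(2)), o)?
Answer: 2055/16 ≈ 128.44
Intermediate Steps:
J(F) = ⅔ (J(F) = -⅓*(-2) = ⅔)
j(S, l) = -5*l
o = -21/4 (o = (¼)*(-21) = -21/4 ≈ -5.2500)
p(a, t) = t²
(-43 - 1*(-199)) - p(j(6, J(2)), o) = (-43 - 1*(-199)) - (-21/4)² = (-43 + 199) - 1*441/16 = 156 - 441/16 = 2055/16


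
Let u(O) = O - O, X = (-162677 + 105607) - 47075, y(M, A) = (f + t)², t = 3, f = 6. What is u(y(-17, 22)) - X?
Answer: 104145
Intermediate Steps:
y(M, A) = 81 (y(M, A) = (6 + 3)² = 9² = 81)
X = -104145 (X = -57070 - 47075 = -104145)
u(O) = 0
u(y(-17, 22)) - X = 0 - 1*(-104145) = 0 + 104145 = 104145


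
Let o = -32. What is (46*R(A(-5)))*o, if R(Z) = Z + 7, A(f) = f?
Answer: -2944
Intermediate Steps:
R(Z) = 7 + Z
(46*R(A(-5)))*o = (46*(7 - 5))*(-32) = (46*2)*(-32) = 92*(-32) = -2944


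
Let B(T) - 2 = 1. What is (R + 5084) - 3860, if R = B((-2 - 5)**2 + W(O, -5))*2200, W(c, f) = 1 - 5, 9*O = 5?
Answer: 7824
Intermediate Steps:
O = 5/9 (O = (1/9)*5 = 5/9 ≈ 0.55556)
W(c, f) = -4
B(T) = 3 (B(T) = 2 + 1 = 3)
R = 6600 (R = 3*2200 = 6600)
(R + 5084) - 3860 = (6600 + 5084) - 3860 = 11684 - 3860 = 7824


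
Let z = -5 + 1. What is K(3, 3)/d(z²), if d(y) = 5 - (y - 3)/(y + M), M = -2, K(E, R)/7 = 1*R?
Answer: 98/19 ≈ 5.1579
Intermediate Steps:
K(E, R) = 7*R (K(E, R) = 7*(1*R) = 7*R)
z = -4
d(y) = 5 - (-3 + y)/(-2 + y) (d(y) = 5 - (y - 3)/(y - 2) = 5 - (-3 + y)/(-2 + y))
K(3, 3)/d(z²) = (7*3)/(((-7 + 4*(-4)²)/(-2 + (-4)²))) = 21/((-7 + 4*16)/(-2 + 16)) = 21/((-7 + 64)/14) = 21/((1/14)*57) = 21/(57/14) = (14/57)*21 = 98/19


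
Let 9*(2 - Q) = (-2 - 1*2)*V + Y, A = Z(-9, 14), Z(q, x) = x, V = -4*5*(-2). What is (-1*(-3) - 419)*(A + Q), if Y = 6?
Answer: -123968/9 ≈ -13774.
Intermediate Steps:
V = 40 (V = -20*(-2) = 40)
A = 14
Q = 172/9 (Q = 2 - ((-2 - 1*2)*40 + 6)/9 = 2 - ((-2 - 2)*40 + 6)/9 = 2 - (-4*40 + 6)/9 = 2 - (-160 + 6)/9 = 2 - ⅑*(-154) = 2 + 154/9 = 172/9 ≈ 19.111)
(-1*(-3) - 419)*(A + Q) = (-1*(-3) - 419)*(14 + 172/9) = (3 - 419)*(298/9) = -416*298/9 = -123968/9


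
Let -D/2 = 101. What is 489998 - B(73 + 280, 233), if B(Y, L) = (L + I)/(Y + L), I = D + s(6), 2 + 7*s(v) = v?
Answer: 2009971575/4102 ≈ 4.9000e+5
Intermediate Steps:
D = -202 (D = -2*101 = -202)
s(v) = -2/7 + v/7
I = -1410/7 (I = -202 + (-2/7 + (1/7)*6) = -202 + (-2/7 + 6/7) = -202 + 4/7 = -1410/7 ≈ -201.43)
B(Y, L) = (-1410/7 + L)/(L + Y) (B(Y, L) = (L - 1410/7)/(Y + L) = (-1410/7 + L)/(L + Y))
489998 - B(73 + 280, 233) = 489998 - (-1410/7 + 233)/(233 + (73 + 280)) = 489998 - 221/((233 + 353)*7) = 489998 - 221/(586*7) = 489998 - 1*221/4102 = 489998 - 221/4102 = 2009971575/4102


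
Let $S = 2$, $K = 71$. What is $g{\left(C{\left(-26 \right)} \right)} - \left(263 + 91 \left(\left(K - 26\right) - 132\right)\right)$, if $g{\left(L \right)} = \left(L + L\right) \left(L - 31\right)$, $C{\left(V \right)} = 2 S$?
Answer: $7438$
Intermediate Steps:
$C{\left(V \right)} = 4$ ($C{\left(V \right)} = 2 \cdot 2 = 4$)
$g{\left(L \right)} = 2 L \left(-31 + L\right)$
$g{\left(C{\left(-26 \right)} \right)} - \left(263 + 91 \left(\left(K - 26\right) - 132\right)\right) = 2 \cdot 4 \left(-31 + 4\right) - \left(263 + 91 \left(\left(71 - 26\right) - 132\right)\right) = 2 \cdot 4 \left(-27\right) - \left(263 + 91 \left(\left(71 - 26\right) - 132\right)\right) = -216 - \left(263 + 91 \left(45 - 132\right)\right) = -216 - \left(263 + 91 \left(-87\right)\right) = -216 - \left(263 - 7917\right) = -216 - -7654 = -216 + 7654 = 7438$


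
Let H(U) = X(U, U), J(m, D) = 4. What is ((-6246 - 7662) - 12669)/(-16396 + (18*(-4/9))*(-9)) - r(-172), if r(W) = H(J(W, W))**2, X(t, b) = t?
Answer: -234607/16324 ≈ -14.372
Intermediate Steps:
H(U) = U
r(W) = 16 (r(W) = 4**2 = 16)
((-6246 - 7662) - 12669)/(-16396 + (18*(-4/9))*(-9)) - r(-172) = ((-6246 - 7662) - 12669)/(-16396 + (18*(-4/9))*(-9)) - 1*16 = (-13908 - 12669)/(-16396 + (18*(-4*1/9))*(-9)) - 16 = -26577/(-16396 + (18*(-4/9))*(-9)) - 16 = -26577/(-16396 - 8*(-9)) - 16 = -26577/(-16396 + 72) - 16 = -26577/(-16324) - 16 = -26577*(-1/16324) - 16 = 26577/16324 - 16 = -234607/16324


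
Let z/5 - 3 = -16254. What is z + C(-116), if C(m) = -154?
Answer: -81409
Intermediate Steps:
z = -81255 (z = 15 + 5*(-16254) = 15 - 81270 = -81255)
z + C(-116) = -81255 - 154 = -81409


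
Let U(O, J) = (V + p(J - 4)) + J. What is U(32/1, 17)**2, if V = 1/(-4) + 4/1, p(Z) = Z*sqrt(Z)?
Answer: 42041/16 + 1079*sqrt(13)/2 ≈ 4572.8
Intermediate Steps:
p(Z) = Z**(3/2)
V = 15/4 (V = 1*(-1/4) + 4*1 = -1/4 + 4 = 15/4 ≈ 3.7500)
U(O, J) = 15/4 + J + (-4 + J)**(3/2) (U(O, J) = (15/4 + (J - 4)**(3/2)) + J = (15/4 + (-4 + J)**(3/2)) + J = 15/4 + J + (-4 + J)**(3/2))
U(32/1, 17)**2 = (15/4 + 17 + (-4 + 17)**(3/2))**2 = (15/4 + 17 + 13**(3/2))**2 = (15/4 + 17 + 13*sqrt(13))**2 = (83/4 + 13*sqrt(13))**2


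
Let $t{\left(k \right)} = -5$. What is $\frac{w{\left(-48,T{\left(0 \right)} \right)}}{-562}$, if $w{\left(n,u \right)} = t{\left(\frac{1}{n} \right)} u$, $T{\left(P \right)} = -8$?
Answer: $- \frac{20}{281} \approx -0.071174$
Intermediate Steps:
$w{\left(n,u \right)} = - 5 u$
$\frac{w{\left(-48,T{\left(0 \right)} \right)}}{-562} = \frac{\left(-5\right) \left(-8\right)}{-562} = 40 \left(- \frac{1}{562}\right) = - \frac{20}{281}$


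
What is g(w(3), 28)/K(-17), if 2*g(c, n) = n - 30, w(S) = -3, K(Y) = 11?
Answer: -1/11 ≈ -0.090909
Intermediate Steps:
g(c, n) = -15 + n/2 (g(c, n) = (n - 30)/2 = (-30 + n)/2 = -15 + n/2)
g(w(3), 28)/K(-17) = (-15 + (½)*28)/11 = (-15 + 14)*(1/11) = -1*1/11 = -1/11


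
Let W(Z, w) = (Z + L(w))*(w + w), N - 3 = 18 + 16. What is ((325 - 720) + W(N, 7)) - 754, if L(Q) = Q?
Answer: -533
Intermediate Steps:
N = 37 (N = 3 + (18 + 16) = 3 + 34 = 37)
W(Z, w) = 2*w*(Z + w) (W(Z, w) = (Z + w)*(w + w) = (Z + w)*(2*w) = 2*w*(Z + w))
((325 - 720) + W(N, 7)) - 754 = ((325 - 720) + 2*7*(37 + 7)) - 754 = (-395 + 2*7*44) - 754 = (-395 + 616) - 754 = 221 - 754 = -533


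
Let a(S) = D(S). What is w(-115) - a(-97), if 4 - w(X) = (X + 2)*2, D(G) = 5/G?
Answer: 22315/97 ≈ 230.05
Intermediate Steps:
w(X) = -2*X (w(X) = 4 - (X + 2)*2 = 4 - (2 + X)*2 = 4 - (4 + 2*X) = 4 + (-4 - 2*X) = -2*X)
a(S) = 5/S
w(-115) - a(-97) = -2*(-115) - 5/(-97) = 230 - 5*(-1)/97 = 230 - 1*(-5/97) = 230 + 5/97 = 22315/97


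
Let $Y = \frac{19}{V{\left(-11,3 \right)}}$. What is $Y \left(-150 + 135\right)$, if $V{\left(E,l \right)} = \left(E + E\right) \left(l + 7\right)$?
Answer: $\frac{57}{44} \approx 1.2955$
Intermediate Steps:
$V{\left(E,l \right)} = 2 E \left(7 + l\right)$
$Y = - \frac{19}{220}$ ($Y = \frac{19}{2 \left(-11\right) \left(7 + 3\right)} = \frac{19}{2 \left(-11\right) 10} = \frac{19}{-220} = 19 \left(- \frac{1}{220}\right) = - \frac{19}{220} \approx -0.086364$)
$Y \left(-150 + 135\right) = - \frac{19 \left(-150 + 135\right)}{220} = \left(- \frac{19}{220}\right) \left(-15\right) = \frac{57}{44}$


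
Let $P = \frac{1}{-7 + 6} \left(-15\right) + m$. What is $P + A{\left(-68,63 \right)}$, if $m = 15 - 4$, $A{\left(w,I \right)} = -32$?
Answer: $-6$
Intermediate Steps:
$m = 11$
$P = 26$ ($P = \frac{1}{-7 + 6} \left(-15\right) + 11 = \frac{1}{-1} \left(-15\right) + 11 = \left(-1\right) \left(-15\right) + 11 = 15 + 11 = 26$)
$P + A{\left(-68,63 \right)} = 26 - 32 = -6$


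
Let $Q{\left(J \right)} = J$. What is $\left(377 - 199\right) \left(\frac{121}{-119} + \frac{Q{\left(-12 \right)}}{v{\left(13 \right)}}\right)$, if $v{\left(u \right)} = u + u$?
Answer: $- \frac{407086}{1547} \approx -263.15$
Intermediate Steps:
$v{\left(u \right)} = 2 u$
$\left(377 - 199\right) \left(\frac{121}{-119} + \frac{Q{\left(-12 \right)}}{v{\left(13 \right)}}\right) = \left(377 - 199\right) \left(\frac{121}{-119} - \frac{12}{2 \cdot 13}\right) = 178 \left(121 \left(- \frac{1}{119}\right) - \frac{12}{26}\right) = 178 \left(- \frac{121}{119} - \frac{6}{13}\right) = 178 \left(- \frac{2287}{1547}\right) = - \frac{407086}{1547}$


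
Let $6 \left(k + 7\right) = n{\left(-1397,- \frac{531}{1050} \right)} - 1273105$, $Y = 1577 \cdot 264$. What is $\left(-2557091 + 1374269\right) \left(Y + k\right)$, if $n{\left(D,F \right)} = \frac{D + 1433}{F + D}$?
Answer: $- \frac{118103398449586379}{489127} \approx -2.4146 \cdot 10^{11}$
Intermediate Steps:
$n{\left(D,F \right)} = \frac{1433 + D}{D + F}$
$Y = 416328$
$k = - \frac{622730585269}{2934762}$ ($k = -7 + \frac{\frac{1433 - 1397}{-1397 - \frac{531}{1050}} - 1273105}{6} = -7 + \frac{\frac{1}{-1397 - \frac{177}{350}} \cdot 36 - 1273105}{6} = -7 + \frac{\frac{1}{- \frac{489127}{350}} \cdot 36 - 1273105}{6} = -7 + \frac{\left(- \frac{350}{489127}\right) 36 - 1273105}{6} = -7 + \frac{- \frac{12600}{489127} - 1273105}{6} = -7 + \frac{1}{6} \left(- \frac{622710041935}{489127}\right) = -7 - \frac{622710041935}{2934762} = - \frac{622730585269}{2934762} \approx -2.1219 \cdot 10^{5}$)
$\left(-2557091 + 1374269\right) \left(Y + k\right) = \left(-2557091 + 1374269\right) \left(416328 - \frac{622730585269}{2934762}\right) = \left(-1182822\right) \frac{599093008667}{2934762} = - \frac{118103398449586379}{489127}$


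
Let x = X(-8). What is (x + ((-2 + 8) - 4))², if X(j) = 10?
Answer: 144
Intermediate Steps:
x = 10
(x + ((-2 + 8) - 4))² = (10 + ((-2 + 8) - 4))² = (10 + (6 - 4))² = (10 + 2)² = 12² = 144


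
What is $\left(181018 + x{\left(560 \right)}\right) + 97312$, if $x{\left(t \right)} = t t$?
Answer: $591930$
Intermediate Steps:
$x{\left(t \right)} = t^{2}$
$\left(181018 + x{\left(560 \right)}\right) + 97312 = \left(181018 + 560^{2}\right) + 97312 = \left(181018 + 313600\right) + 97312 = 494618 + 97312 = 591930$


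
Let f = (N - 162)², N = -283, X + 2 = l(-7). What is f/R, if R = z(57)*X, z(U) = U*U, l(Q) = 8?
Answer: 198025/19494 ≈ 10.158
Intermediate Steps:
z(U) = U²
X = 6 (X = -2 + 8 = 6)
R = 19494 (R = 57²*6 = 3249*6 = 19494)
f = 198025 (f = (-283 - 162)² = (-445)² = 198025)
f/R = 198025/19494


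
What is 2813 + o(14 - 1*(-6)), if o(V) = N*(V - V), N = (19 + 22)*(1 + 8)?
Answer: 2813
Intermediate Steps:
N = 369 (N = 41*9 = 369)
o(V) = 0 (o(V) = 369*(V - V) = 369*0 = 0)
2813 + o(14 - 1*(-6)) = 2813 + 0 = 2813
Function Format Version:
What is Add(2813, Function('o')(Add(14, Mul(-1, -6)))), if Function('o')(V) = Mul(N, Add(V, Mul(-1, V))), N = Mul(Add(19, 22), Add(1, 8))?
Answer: 2813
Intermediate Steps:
N = 369 (N = Mul(41, 9) = 369)
Function('o')(V) = 0 (Function('o')(V) = Mul(369, Add(V, Mul(-1, V))) = Mul(369, 0) = 0)
Add(2813, Function('o')(Add(14, Mul(-1, -6)))) = Add(2813, 0) = 2813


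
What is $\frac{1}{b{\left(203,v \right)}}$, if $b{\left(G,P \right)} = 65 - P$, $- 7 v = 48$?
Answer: $\frac{7}{503} \approx 0.013917$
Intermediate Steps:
$v = - \frac{48}{7}$ ($v = \left(- \frac{1}{7}\right) 48 = - \frac{48}{7} \approx -6.8571$)
$\frac{1}{b{\left(203,v \right)}} = \frac{1}{65 - - \frac{48}{7}} = \frac{1}{65 + \frac{48}{7}} = \frac{1}{\frac{503}{7}} = \frac{7}{503}$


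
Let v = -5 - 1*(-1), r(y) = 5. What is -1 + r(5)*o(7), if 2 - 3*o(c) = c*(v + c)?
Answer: -98/3 ≈ -32.667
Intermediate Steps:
v = -4 (v = -5 + 1 = -4)
o(c) = ⅔ - c*(-4 + c)/3
-1 + r(5)*o(7) = -1 + 5*(⅔ - ⅓*7² + (4/3)*7) = -1 + 5*(⅔ - ⅓*49 + 28/3) = -1 + 5*(⅔ - 49/3 + 28/3) = -1 + 5*(-19/3) = -1 - 95/3 = -98/3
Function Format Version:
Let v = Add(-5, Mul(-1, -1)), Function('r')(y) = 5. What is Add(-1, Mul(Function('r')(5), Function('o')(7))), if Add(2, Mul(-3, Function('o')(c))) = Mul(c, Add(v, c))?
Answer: Rational(-98, 3) ≈ -32.667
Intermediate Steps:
v = -4 (v = Add(-5, 1) = -4)
Function('o')(c) = Add(Rational(2, 3), Mul(Rational(-1, 3), c, Add(-4, c))) (Function('o')(c) = Add(Rational(2, 3), Mul(Rational(-1, 3), Mul(c, Add(-4, c)))) = Add(Rational(2, 3), Mul(Rational(-1, 3), c, Add(-4, c))))
Add(-1, Mul(Function('r')(5), Function('o')(7))) = Add(-1, Mul(5, Add(Rational(2, 3), Mul(Rational(-1, 3), Pow(7, 2)), Mul(Rational(4, 3), 7)))) = Add(-1, Mul(5, Add(Rational(2, 3), Mul(Rational(-1, 3), 49), Rational(28, 3)))) = Add(-1, Mul(5, Add(Rational(2, 3), Rational(-49, 3), Rational(28, 3)))) = Add(-1, Mul(5, Rational(-19, 3))) = Add(-1, Rational(-95, 3)) = Rational(-98, 3)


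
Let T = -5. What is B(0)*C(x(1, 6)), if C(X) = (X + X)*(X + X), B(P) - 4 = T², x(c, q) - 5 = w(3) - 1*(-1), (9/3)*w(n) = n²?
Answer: 9396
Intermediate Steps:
w(n) = n²/3
x(c, q) = 9 (x(c, q) = 5 + ((⅓)*3² - 1*(-1)) = 5 + ((⅓)*9 + 1) = 5 + (3 + 1) = 5 + 4 = 9)
B(P) = 29 (B(P) = 4 + (-5)² = 4 + 25 = 29)
C(X) = 4*X² (C(X) = (2*X)*(2*X) = 4*X²)
B(0)*C(x(1, 6)) = 29*(4*9²) = 29*(4*81) = 29*324 = 9396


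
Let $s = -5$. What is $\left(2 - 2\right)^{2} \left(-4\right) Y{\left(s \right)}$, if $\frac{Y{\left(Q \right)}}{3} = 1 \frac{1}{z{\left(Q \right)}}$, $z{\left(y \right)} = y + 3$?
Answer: $0$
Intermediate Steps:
$z{\left(y \right)} = 3 + y$
$Y{\left(Q \right)} = \frac{3}{3 + Q}$ ($Y{\left(Q \right)} = 3 \cdot 1 \frac{1}{3 + Q} = \frac{3}{3 + Q}$)
$\left(2 - 2\right)^{2} \left(-4\right) Y{\left(s \right)} = \left(2 - 2\right)^{2} \left(-4\right) \frac{3}{3 - 5} = 0^{2} \left(-4\right) \frac{3}{-2} = 0 \left(-4\right) 3 \left(- \frac{1}{2}\right) = 0 \left(- \frac{3}{2}\right) = 0$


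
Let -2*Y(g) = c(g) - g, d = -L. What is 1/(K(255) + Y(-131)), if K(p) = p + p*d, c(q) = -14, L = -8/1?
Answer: 2/4473 ≈ 0.00044713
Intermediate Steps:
L = -8 (L = -8*1 = -8)
d = 8 (d = -1*(-8) = 8)
K(p) = 9*p (K(p) = p + p*8 = p + 8*p = 9*p)
Y(g) = 7 + g/2 (Y(g) = -(-14 - g)/2 = 7 + g/2)
1/(K(255) + Y(-131)) = 1/(9*255 + (7 + (1/2)*(-131))) = 1/(2295 + (7 - 131/2)) = 1/(2295 - 117/2) = 1/(4473/2) = 2/4473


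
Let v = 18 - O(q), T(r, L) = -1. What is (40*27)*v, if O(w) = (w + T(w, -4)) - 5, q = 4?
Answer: 21600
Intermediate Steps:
O(w) = -6 + w (O(w) = (w - 1) - 5 = (-1 + w) - 5 = -6 + w)
v = 20 (v = 18 - (-6 + 4) = 18 - 1*(-2) = 18 + 2 = 20)
(40*27)*v = (40*27)*20 = 1080*20 = 21600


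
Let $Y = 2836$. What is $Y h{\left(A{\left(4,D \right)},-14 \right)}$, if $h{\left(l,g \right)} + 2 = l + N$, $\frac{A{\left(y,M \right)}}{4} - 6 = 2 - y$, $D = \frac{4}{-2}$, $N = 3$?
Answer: $48212$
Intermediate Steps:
$D = -2$ ($D = 4 \left(- \frac{1}{2}\right) = -2$)
$A{\left(y,M \right)} = 32 - 4 y$ ($A{\left(y,M \right)} = 24 + 4 \left(2 - y\right) = 24 - \left(-8 + 4 y\right) = 32 - 4 y$)
$h{\left(l,g \right)} = 1 + l$ ($h{\left(l,g \right)} = -2 + \left(l + 3\right) = -2 + \left(3 + l\right) = 1 + l$)
$Y h{\left(A{\left(4,D \right)},-14 \right)} = 2836 \left(1 + \left(32 - 16\right)\right) = 2836 \left(1 + 16\right) = 2836 \cdot 17 = 48212$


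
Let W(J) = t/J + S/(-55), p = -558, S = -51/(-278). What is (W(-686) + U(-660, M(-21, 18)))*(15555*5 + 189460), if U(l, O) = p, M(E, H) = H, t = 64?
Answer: -156435148450751/1048894 ≈ -1.4914e+8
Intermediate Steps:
S = 51/278 (S = -51*(-1/278) = 51/278 ≈ 0.18345)
U(l, O) = -558
W(J) = -51/15290 + 64/J (W(J) = 64/J + (51/278)/(-55) = 64/J + (51/278)*(-1/55) = 64/J - 51/15290 = -51/15290 + 64/J)
(W(-686) + U(-660, M(-21, 18)))*(15555*5 + 189460) = ((-51/15290 + 64/(-686)) - 558)*(15555*5 + 189460) = ((-51/15290 + 64*(-1/686)) - 558)*(77775 + 189460) = ((-51/15290 - 32/343) - 558)*267235 = (-506773/5244470 - 558)*267235 = -2926921033/5244470*267235 = -156435148450751/1048894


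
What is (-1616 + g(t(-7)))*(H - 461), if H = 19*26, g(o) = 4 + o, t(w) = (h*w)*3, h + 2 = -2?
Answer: -50424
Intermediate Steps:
h = -4 (h = -2 - 2 = -4)
t(w) = -12*w (t(w) = -4*w*3 = -12*w)
H = 494
(-1616 + g(t(-7)))*(H - 461) = (-1616 + (4 - 12*(-7)))*(494 - 461) = (-1616 + (4 + 84))*33 = (-1616 + 88)*33 = -1528*33 = -50424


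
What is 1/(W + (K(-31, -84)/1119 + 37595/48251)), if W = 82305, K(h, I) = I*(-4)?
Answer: 17997623/1481313788062 ≈ 1.2150e-5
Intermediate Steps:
K(h, I) = -4*I
1/(W + (K(-31, -84)/1119 + 37595/48251)) = 1/(82305 + (-4*(-84)/1119 + 37595/48251)) = 1/(82305 + (336*(1/1119) + 37595*(1/48251))) = 1/(82305 + (112/373 + 37595/48251)) = 1/(82305 + 19427047/17997623) = 1/(1481313788062/17997623) = 17997623/1481313788062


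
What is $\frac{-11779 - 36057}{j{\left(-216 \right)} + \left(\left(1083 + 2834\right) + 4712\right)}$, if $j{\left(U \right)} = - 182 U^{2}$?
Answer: $\frac{47836}{8482763} \approx 0.0056392$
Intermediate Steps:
$\frac{-11779 - 36057}{j{\left(-216 \right)} + \left(\left(1083 + 2834\right) + 4712\right)} = \frac{-11779 - 36057}{- 182 \left(-216\right)^{2} + \left(\left(1083 + 2834\right) + 4712\right)} = - \frac{47836}{\left(-182\right) 46656 + \left(3917 + 4712\right)} = - \frac{47836}{-8491392 + 8629} = - \frac{47836}{-8482763} = \left(-47836\right) \left(- \frac{1}{8482763}\right) = \frac{47836}{8482763}$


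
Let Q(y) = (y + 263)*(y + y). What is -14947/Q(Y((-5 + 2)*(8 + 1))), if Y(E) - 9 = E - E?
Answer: -14947/4896 ≈ -3.0529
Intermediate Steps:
Y(E) = 9 (Y(E) = 9 + (E - E) = 9 + 0 = 9)
Q(y) = 2*y*(263 + y) (Q(y) = (263 + y)*(2*y) = 2*y*(263 + y))
-14947/Q(Y((-5 + 2)*(8 + 1))) = -14947*1/(18*(263 + 9)) = -14947/(2*9*272) = -14947/4896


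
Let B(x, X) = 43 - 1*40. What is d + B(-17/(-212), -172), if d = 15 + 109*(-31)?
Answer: -3361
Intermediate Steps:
B(x, X) = 3 (B(x, X) = 43 - 40 = 3)
d = -3364 (d = 15 - 3379 = -3364)
d + B(-17/(-212), -172) = -3364 + 3 = -3361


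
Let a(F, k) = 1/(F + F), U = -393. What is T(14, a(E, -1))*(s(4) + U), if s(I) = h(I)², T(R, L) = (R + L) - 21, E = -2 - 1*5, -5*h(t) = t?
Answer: 971091/350 ≈ 2774.5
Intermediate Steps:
h(t) = -t/5
E = -7 (E = -2 - 5 = -7)
a(F, k) = 1/(2*F)
T(R, L) = -21 + L + R (T(R, L) = (L + R) - 21 = -21 + L + R)
s(I) = I²/25 (s(I) = (-I/5)² = I²/25)
T(14, a(E, -1))*(s(4) + U) = (-21 + (½)/(-7) + 14)*((1/25)*4² - 393) = (-21 + (½)*(-⅐) + 14)*((1/25)*16 - 393) = (-21 - 1/14 + 14)*(16/25 - 393) = -99/14*(-9809/25) = 971091/350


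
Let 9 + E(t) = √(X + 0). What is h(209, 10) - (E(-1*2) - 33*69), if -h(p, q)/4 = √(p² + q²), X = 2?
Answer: 2286 - √2 - 4*√43781 ≈ 1447.6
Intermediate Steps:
E(t) = -9 + √2 (E(t) = -9 + √(2 + 0) = -9 + √2)
h(p, q) = -4*√(p² + q²)
h(209, 10) - (E(-1*2) - 33*69) = -4*√(209² + 10²) - ((-9 + √2) - 33*69) = -4*√(43681 + 100) - ((-9 + √2) - 2277) = -4*√43781 - (-2286 + √2) = -4*√43781 + (2286 - √2) = 2286 - √2 - 4*√43781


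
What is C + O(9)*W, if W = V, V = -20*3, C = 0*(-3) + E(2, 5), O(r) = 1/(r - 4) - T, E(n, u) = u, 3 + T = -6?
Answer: -547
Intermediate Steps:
T = -9 (T = -3 - 6 = -9)
O(r) = 9 + 1/(-4 + r) (O(r) = 1/(r - 4) - 1*(-9) = 1/(-4 + r) + 9 = 9 + 1/(-4 + r))
C = 5 (C = 0*(-3) + 5 = 0 + 5 = 5)
V = -60
W = -60
C + O(9)*W = 5 + ((-35 + 9*9)/(-4 + 9))*(-60) = 5 + ((-35 + 81)/5)*(-60) = 5 + ((1/5)*46)*(-60) = 5 + (46/5)*(-60) = 5 - 552 = -547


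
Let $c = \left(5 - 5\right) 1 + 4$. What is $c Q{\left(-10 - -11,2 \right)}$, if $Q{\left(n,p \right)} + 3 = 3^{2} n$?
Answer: $24$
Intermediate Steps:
$Q{\left(n,p \right)} = -3 + 9 n$ ($Q{\left(n,p \right)} = -3 + 3^{2} n = -3 + 9 n$)
$c = 4$ ($c = \left(5 - 5\right) 1 + 4 = 0 \cdot 1 + 4 = 0 + 4 = 4$)
$c Q{\left(-10 - -11,2 \right)} = 4 \left(-3 + 9 \left(-10 - -11\right)\right) = 4 \left(-3 + 9 \left(-10 + 11\right)\right) = 4 \left(-3 + 9 \cdot 1\right) = 4 \left(-3 + 9\right) = 4 \cdot 6 = 24$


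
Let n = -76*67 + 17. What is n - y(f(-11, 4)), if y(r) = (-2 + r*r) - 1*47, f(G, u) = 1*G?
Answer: -5147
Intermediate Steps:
f(G, u) = G
y(r) = -49 + r² (y(r) = (-2 + r²) - 47 = -49 + r²)
n = -5075 (n = -5092 + 17 = -5075)
n - y(f(-11, 4)) = -5075 - (-49 + (-11)²) = -5075 - (-49 + 121) = -5075 - 1*72 = -5075 - 72 = -5147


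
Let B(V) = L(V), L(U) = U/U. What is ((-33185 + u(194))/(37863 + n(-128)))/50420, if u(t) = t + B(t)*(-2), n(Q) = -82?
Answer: -32993/1904918020 ≈ -1.7320e-5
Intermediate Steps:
L(U) = 1
B(V) = 1
u(t) = -2 + t (u(t) = t + 1*(-2) = t - 2 = -2 + t)
((-33185 + u(194))/(37863 + n(-128)))/50420 = ((-33185 + (-2 + 194))/(37863 - 82))/50420 = ((-33185 + 192)/37781)*(1/50420) = -32993*1/37781*(1/50420) = -32993/37781*1/50420 = -32993/1904918020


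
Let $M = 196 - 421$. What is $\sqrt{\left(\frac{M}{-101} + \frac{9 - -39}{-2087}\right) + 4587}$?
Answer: $\frac{6 \sqrt{5663991289882}}{210787} \approx 67.744$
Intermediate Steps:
$M = -225$
$\sqrt{\left(\frac{M}{-101} + \frac{9 - -39}{-2087}\right) + 4587} = \sqrt{\left(- \frac{225}{-101} + \frac{9 - -39}{-2087}\right) + 4587} = \sqrt{\left(\left(-225\right) \left(- \frac{1}{101}\right) + \left(9 + 39\right) \left(- \frac{1}{2087}\right)\right) + 4587} = \sqrt{\left(\frac{225}{101} + 48 \left(- \frac{1}{2087}\right)\right) + 4587} = \sqrt{\left(\frac{225}{101} - \frac{48}{2087}\right) + 4587} = \sqrt{\frac{464727}{210787} + 4587} = \sqrt{\frac{967344696}{210787}} = \frac{6 \sqrt{5663991289882}}{210787}$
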